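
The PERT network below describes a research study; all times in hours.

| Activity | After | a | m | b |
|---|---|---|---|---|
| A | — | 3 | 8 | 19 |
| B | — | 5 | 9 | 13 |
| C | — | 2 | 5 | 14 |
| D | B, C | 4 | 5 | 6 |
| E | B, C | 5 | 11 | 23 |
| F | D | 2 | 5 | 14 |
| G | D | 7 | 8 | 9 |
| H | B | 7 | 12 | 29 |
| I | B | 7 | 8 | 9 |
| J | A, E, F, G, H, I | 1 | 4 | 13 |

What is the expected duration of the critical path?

28 hours

te_A = (3 + 4·8 + 19)/6 = 54/6 = 9
te_B = (5 + 4·9 + 13)/6 = 54/6 = 9
te_C = (2 + 4·5 + 14)/6 = 36/6 = 6
te_D = (4 + 4·5 + 6)/6 = 30/6 = 5
te_E = (5 + 4·11 + 23)/6 = 72/6 = 12
te_F = (2 + 4·5 + 14)/6 = 36/6 = 6
te_G = (7 + 4·8 + 9)/6 = 48/6 = 8
te_H = (7 + 4·12 + 29)/6 = 84/6 = 14
te_I = (7 + 4·8 + 9)/6 = 48/6 = 8
te_J = (1 + 4·4 + 13)/6 = 30/6 = 5

Forward pass:
ES_A = 0; EF_A = 9
ES_B = 0; EF_B = 9
ES_C = 0; EF_C = 6
ES_D = max(EF_B=9, EF_C=6) = 9; EF_D = 9+5 = 14
ES_E = max(EF_B=9, EF_C=6) = 9; EF_E = 9+12 = 21
ES_F = 14; EF_F = 14+6 = 20
ES_G = 14; EF_G = 14+8 = 22
ES_H = 9; EF_H = 9+14 = 23
ES_I = 9; EF_I = 9+8 = 17
ES_J = max(EF_A=9, EF_E=21, EF_F=20, EF_G=22, EF_H=23, EF_I=17) = 23; EF_J = 23+5 = 28
Expected project duration μ = 28 hours. Critical path: B → H → J.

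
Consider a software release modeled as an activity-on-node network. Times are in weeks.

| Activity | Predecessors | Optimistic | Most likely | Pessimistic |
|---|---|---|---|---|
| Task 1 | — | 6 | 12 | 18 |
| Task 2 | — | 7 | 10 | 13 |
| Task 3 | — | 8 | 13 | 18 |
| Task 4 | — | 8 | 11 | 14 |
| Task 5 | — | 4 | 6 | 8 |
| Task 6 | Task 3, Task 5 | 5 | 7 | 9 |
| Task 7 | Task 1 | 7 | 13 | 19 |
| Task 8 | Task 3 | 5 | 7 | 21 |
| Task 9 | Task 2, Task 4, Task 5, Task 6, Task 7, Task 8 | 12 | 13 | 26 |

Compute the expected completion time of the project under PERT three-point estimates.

te_Task 1 = (6 + 4·12 + 18)/6 = 72/6 = 12
te_Task 2 = (7 + 4·10 + 13)/6 = 60/6 = 10
te_Task 3 = (8 + 4·13 + 18)/6 = 78/6 = 13
te_Task 4 = (8 + 4·11 + 14)/6 = 66/6 = 11
te_Task 5 = (4 + 4·6 + 8)/6 = 36/6 = 6
te_Task 6 = (5 + 4·7 + 9)/6 = 42/6 = 7
te_Task 7 = (7 + 4·13 + 19)/6 = 78/6 = 13
te_Task 8 = (5 + 4·7 + 21)/6 = 54/6 = 9
te_Task 9 = (12 + 4·13 + 26)/6 = 90/6 = 15

Forward pass:
ES_Task 1 = 0; EF_Task 1 = 12
ES_Task 2 = 0; EF_Task 2 = 10
ES_Task 3 = 0; EF_Task 3 = 13
ES_Task 4 = 0; EF_Task 4 = 11
ES_Task 5 = 0; EF_Task 5 = 6
ES_Task 6 = max(EF_Task 3=13, EF_Task 5=6) = 13; EF_Task 6 = 13+7 = 20
ES_Task 7 = 12; EF_Task 7 = 12+13 = 25
ES_Task 8 = 13; EF_Task 8 = 13+9 = 22
ES_Task 9 = max(EF_Task 2=10, EF_Task 4=11, EF_Task 5=6, EF_Task 6=20, EF_Task 7=25, EF_Task 8=22) = 25; EF_Task 9 = 25+15 = 40
Expected project duration μ = 40 weeks. Critical path: Task 1 → Task 7 → Task 9.

40 weeks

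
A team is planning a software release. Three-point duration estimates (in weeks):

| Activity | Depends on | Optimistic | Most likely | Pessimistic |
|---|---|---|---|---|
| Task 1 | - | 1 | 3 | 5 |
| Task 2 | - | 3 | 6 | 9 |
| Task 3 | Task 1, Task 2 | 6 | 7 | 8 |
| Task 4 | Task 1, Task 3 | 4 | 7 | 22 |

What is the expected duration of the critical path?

te_Task 1 = (1 + 4·3 + 5)/6 = 18/6 = 3
te_Task 2 = (3 + 4·6 + 9)/6 = 36/6 = 6
te_Task 3 = (6 + 4·7 + 8)/6 = 42/6 = 7
te_Task 4 = (4 + 4·7 + 22)/6 = 54/6 = 9

Forward pass:
ES_Task 1 = 0; EF_Task 1 = 3
ES_Task 2 = 0; EF_Task 2 = 6
ES_Task 3 = max(EF_Task 1=3, EF_Task 2=6) = 6; EF_Task 3 = 6+7 = 13
ES_Task 4 = max(EF_Task 1=3, EF_Task 3=13) = 13; EF_Task 4 = 13+9 = 22
Expected project duration μ = 22 weeks. Critical path: Task 2 → Task 3 → Task 4.

22 weeks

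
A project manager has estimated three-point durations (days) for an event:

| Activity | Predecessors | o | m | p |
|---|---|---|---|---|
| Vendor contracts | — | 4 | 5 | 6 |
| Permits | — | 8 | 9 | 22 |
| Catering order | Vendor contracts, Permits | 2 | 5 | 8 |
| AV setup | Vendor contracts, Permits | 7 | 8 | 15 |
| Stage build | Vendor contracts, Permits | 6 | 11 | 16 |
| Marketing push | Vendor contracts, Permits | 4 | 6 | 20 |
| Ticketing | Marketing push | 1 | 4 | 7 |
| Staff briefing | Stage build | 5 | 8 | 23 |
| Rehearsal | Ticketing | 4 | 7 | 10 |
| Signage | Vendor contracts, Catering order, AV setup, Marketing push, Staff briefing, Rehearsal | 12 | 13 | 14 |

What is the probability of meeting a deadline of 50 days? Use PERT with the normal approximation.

0.885

te_Vendor contracts = (4 + 4·5 + 6)/6 = 30/6 = 5; σ²_Vendor contracts = ((6−4)/6)² = 0.111
te_Permits = (8 + 4·9 + 22)/6 = 66/6 = 11; σ²_Permits = ((22−8)/6)² = 5.444
te_Catering order = (2 + 4·5 + 8)/6 = 30/6 = 5; σ²_Catering order = ((8−2)/6)² = 1.000
te_AV setup = (7 + 4·8 + 15)/6 = 54/6 = 9; σ²_AV setup = ((15−7)/6)² = 1.778
te_Stage build = (6 + 4·11 + 16)/6 = 66/6 = 11; σ²_Stage build = ((16−6)/6)² = 2.778
te_Marketing push = (4 + 4·6 + 20)/6 = 48/6 = 8; σ²_Marketing push = ((20−4)/6)² = 7.111
te_Ticketing = (1 + 4·4 + 7)/6 = 24/6 = 4; σ²_Ticketing = ((7−1)/6)² = 1.000
te_Staff briefing = (5 + 4·8 + 23)/6 = 60/6 = 10; σ²_Staff briefing = ((23−5)/6)² = 9.000
te_Rehearsal = (4 + 4·7 + 10)/6 = 42/6 = 7; σ²_Rehearsal = ((10−4)/6)² = 1.000
te_Signage = (12 + 4·13 + 14)/6 = 78/6 = 13; σ²_Signage = ((14−12)/6)² = 0.111

Forward pass:
ES_Vendor contracts = 0; EF_Vendor contracts = 5
ES_Permits = 0; EF_Permits = 11
ES_Catering order = max(EF_Vendor contracts=5, EF_Permits=11) = 11; EF_Catering order = 11+5 = 16
ES_AV setup = max(EF_Vendor contracts=5, EF_Permits=11) = 11; EF_AV setup = 11+9 = 20
ES_Stage build = max(EF_Vendor contracts=5, EF_Permits=11) = 11; EF_Stage build = 11+11 = 22
ES_Marketing push = max(EF_Vendor contracts=5, EF_Permits=11) = 11; EF_Marketing push = 11+8 = 19
ES_Ticketing = 19; EF_Ticketing = 19+4 = 23
ES_Staff briefing = 22; EF_Staff briefing = 22+10 = 32
ES_Rehearsal = 23; EF_Rehearsal = 23+7 = 30
ES_Signage = max(EF_Vendor contracts=5, EF_Catering order=16, EF_AV setup=20, EF_Marketing push=19, EF_Staff briefing=32, EF_Rehearsal=30) = 32; EF_Signage = 32+13 = 45
Expected project duration μ = 45 days. Critical path: Permits → Stage build → Staff briefing → Signage.

Variance along critical path = 5.444 + 2.778 + 9.000 + 0.111 = 17.333; σ = √17.333 = 4.163 days.
Z = (50 − 45) / 4.163 = 1.201
P(T ≤ 50) = Φ(1.201) ≈ 0.885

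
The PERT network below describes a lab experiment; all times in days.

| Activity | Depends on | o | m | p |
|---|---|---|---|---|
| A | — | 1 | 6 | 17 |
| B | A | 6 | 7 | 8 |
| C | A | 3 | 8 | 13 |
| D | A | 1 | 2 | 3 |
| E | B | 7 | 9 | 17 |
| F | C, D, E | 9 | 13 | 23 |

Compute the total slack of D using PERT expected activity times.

te_A = (1 + 4·6 + 17)/6 = 42/6 = 7
te_B = (6 + 4·7 + 8)/6 = 42/6 = 7
te_C = (3 + 4·8 + 13)/6 = 48/6 = 8
te_D = (1 + 4·2 + 3)/6 = 12/6 = 2
te_E = (7 + 4·9 + 17)/6 = 60/6 = 10
te_F = (9 + 4·13 + 23)/6 = 84/6 = 14

Forward pass:
ES_A = 0; EF_A = 7
ES_B = 7; EF_B = 7+7 = 14
ES_C = 7; EF_C = 7+8 = 15
ES_D = 7; EF_D = 7+2 = 9
ES_E = 14; EF_E = 14+10 = 24
ES_F = max(EF_C=15, EF_D=9, EF_E=24) = 24; EF_F = 24+14 = 38
Expected project duration μ = 38 days. Critical path: A → B → E → F.

Backward pass:
LF_F = 38; LS_F = 38−14 = 24
LF_E = LS_F = 24; LS_E = 24−10 = 14
LF_D = LS_F = 24; LS_D = 24−2 = 22
LF_C = LS_F = 24; LS_C = 24−8 = 16
LF_B = LS_E = 14; LS_B = 14−7 = 7
LF_A = min(LS_B=7, LS_C=16, LS_D=22) = 7; LS_A = 7−7 = 0
Slack_D = LS_D − ES_D = 22 − 7 = 15

15 days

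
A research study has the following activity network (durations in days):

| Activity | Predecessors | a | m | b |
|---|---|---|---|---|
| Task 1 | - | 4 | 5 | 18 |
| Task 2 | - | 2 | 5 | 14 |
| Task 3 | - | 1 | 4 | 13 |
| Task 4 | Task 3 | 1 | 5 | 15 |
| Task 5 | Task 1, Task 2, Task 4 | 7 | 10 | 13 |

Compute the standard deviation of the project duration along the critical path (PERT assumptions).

te_Task 1 = (4 + 4·5 + 18)/6 = 42/6 = 7; σ²_Task 1 = ((18−4)/6)² = 5.444
te_Task 2 = (2 + 4·5 + 14)/6 = 36/6 = 6; σ²_Task 2 = ((14−2)/6)² = 4.000
te_Task 3 = (1 + 4·4 + 13)/6 = 30/6 = 5; σ²_Task 3 = ((13−1)/6)² = 4.000
te_Task 4 = (1 + 4·5 + 15)/6 = 36/6 = 6; σ²_Task 4 = ((15−1)/6)² = 5.444
te_Task 5 = (7 + 4·10 + 13)/6 = 60/6 = 10; σ²_Task 5 = ((13−7)/6)² = 1.000

Forward pass:
ES_Task 1 = 0; EF_Task 1 = 7
ES_Task 2 = 0; EF_Task 2 = 6
ES_Task 3 = 0; EF_Task 3 = 5
ES_Task 4 = 5; EF_Task 4 = 5+6 = 11
ES_Task 5 = max(EF_Task 1=7, EF_Task 2=6, EF_Task 4=11) = 11; EF_Task 5 = 11+10 = 21
Expected project duration μ = 21 days. Critical path: Task 3 → Task 4 → Task 5.

Variance along critical path = 4.000 + 5.444 + 1.000 = 10.444
σ = √10.444 = 3.232 days

3.23 days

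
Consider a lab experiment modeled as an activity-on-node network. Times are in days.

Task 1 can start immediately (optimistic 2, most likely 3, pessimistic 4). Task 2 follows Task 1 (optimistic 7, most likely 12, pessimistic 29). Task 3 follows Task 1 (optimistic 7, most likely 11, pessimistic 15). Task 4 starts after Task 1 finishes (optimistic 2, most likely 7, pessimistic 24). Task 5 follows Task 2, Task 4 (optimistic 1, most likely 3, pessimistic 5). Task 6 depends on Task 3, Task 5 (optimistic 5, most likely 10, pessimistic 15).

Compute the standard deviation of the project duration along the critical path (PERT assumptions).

4.10 days

te_Task 1 = (2 + 4·3 + 4)/6 = 18/6 = 3; σ²_Task 1 = ((4−2)/6)² = 0.111
te_Task 2 = (7 + 4·12 + 29)/6 = 84/6 = 14; σ²_Task 2 = ((29−7)/6)² = 13.444
te_Task 3 = (7 + 4·11 + 15)/6 = 66/6 = 11; σ²_Task 3 = ((15−7)/6)² = 1.778
te_Task 4 = (2 + 4·7 + 24)/6 = 54/6 = 9; σ²_Task 4 = ((24−2)/6)² = 13.444
te_Task 5 = (1 + 4·3 + 5)/6 = 18/6 = 3; σ²_Task 5 = ((5−1)/6)² = 0.444
te_Task 6 = (5 + 4·10 + 15)/6 = 60/6 = 10; σ²_Task 6 = ((15−5)/6)² = 2.778

Forward pass:
ES_Task 1 = 0; EF_Task 1 = 3
ES_Task 2 = 3; EF_Task 2 = 3+14 = 17
ES_Task 3 = 3; EF_Task 3 = 3+11 = 14
ES_Task 4 = 3; EF_Task 4 = 3+9 = 12
ES_Task 5 = max(EF_Task 2=17, EF_Task 4=12) = 17; EF_Task 5 = 17+3 = 20
ES_Task 6 = max(EF_Task 3=14, EF_Task 5=20) = 20; EF_Task 6 = 20+10 = 30
Expected project duration μ = 30 days. Critical path: Task 1 → Task 2 → Task 5 → Task 6.

Variance along critical path = 0.111 + 13.444 + 0.444 + 2.778 = 16.778
σ = √16.778 = 4.096 days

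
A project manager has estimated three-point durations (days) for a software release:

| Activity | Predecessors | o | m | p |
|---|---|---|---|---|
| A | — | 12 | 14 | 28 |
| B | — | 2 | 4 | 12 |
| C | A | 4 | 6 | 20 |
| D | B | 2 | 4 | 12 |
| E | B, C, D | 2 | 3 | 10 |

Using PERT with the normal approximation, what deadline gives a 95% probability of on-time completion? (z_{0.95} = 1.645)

34.6 days

te_A = (12 + 4·14 + 28)/6 = 96/6 = 16; σ²_A = ((28−12)/6)² = 7.111
te_B = (2 + 4·4 + 12)/6 = 30/6 = 5; σ²_B = ((12−2)/6)² = 2.778
te_C = (4 + 4·6 + 20)/6 = 48/6 = 8; σ²_C = ((20−4)/6)² = 7.111
te_D = (2 + 4·4 + 12)/6 = 30/6 = 5; σ²_D = ((12−2)/6)² = 2.778
te_E = (2 + 4·3 + 10)/6 = 24/6 = 4; σ²_E = ((10−2)/6)² = 1.778

Forward pass:
ES_A = 0; EF_A = 16
ES_B = 0; EF_B = 5
ES_C = 16; EF_C = 16+8 = 24
ES_D = 5; EF_D = 5+5 = 10
ES_E = max(EF_B=5, EF_C=24, EF_D=10) = 24; EF_E = 24+4 = 28
Expected project duration μ = 28 days. Critical path: A → C → E.

Variance along critical path = 7.111 + 7.111 + 1.778 = 16.000; σ = 4.000 days.
D = μ + z·σ = 28 + 1.645·4.000 = 34.6 days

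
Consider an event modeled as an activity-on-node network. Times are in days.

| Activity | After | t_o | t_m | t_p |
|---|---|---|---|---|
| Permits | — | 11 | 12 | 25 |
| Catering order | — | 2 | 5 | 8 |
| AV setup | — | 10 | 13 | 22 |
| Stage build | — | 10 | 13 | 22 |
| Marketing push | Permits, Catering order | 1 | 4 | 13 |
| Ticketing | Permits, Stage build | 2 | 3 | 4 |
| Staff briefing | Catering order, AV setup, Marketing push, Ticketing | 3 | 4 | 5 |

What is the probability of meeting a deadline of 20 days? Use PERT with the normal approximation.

te_Permits = (11 + 4·12 + 25)/6 = 84/6 = 14; σ²_Permits = ((25−11)/6)² = 5.444
te_Catering order = (2 + 4·5 + 8)/6 = 30/6 = 5; σ²_Catering order = ((8−2)/6)² = 1.000
te_AV setup = (10 + 4·13 + 22)/6 = 84/6 = 14; σ²_AV setup = ((22−10)/6)² = 4.000
te_Stage build = (10 + 4·13 + 22)/6 = 84/6 = 14; σ²_Stage build = ((22−10)/6)² = 4.000
te_Marketing push = (1 + 4·4 + 13)/6 = 30/6 = 5; σ²_Marketing push = ((13−1)/6)² = 4.000
te_Ticketing = (2 + 4·3 + 4)/6 = 18/6 = 3; σ²_Ticketing = ((4−2)/6)² = 0.111
te_Staff briefing = (3 + 4·4 + 5)/6 = 24/6 = 4; σ²_Staff briefing = ((5−3)/6)² = 0.111

Forward pass:
ES_Permits = 0; EF_Permits = 14
ES_Catering order = 0; EF_Catering order = 5
ES_AV setup = 0; EF_AV setup = 14
ES_Stage build = 0; EF_Stage build = 14
ES_Marketing push = max(EF_Permits=14, EF_Catering order=5) = 14; EF_Marketing push = 14+5 = 19
ES_Ticketing = max(EF_Permits=14, EF_Stage build=14) = 14; EF_Ticketing = 14+3 = 17
ES_Staff briefing = max(EF_Catering order=5, EF_AV setup=14, EF_Marketing push=19, EF_Ticketing=17) = 19; EF_Staff briefing = 19+4 = 23
Expected project duration μ = 23 days. Critical path: Permits → Marketing push → Staff briefing.

Variance along critical path = 5.444 + 4.000 + 0.111 = 9.556; σ = √9.556 = 3.091 days.
Z = (20 − 23) / 3.091 = -0.970
P(T ≤ 20) = Φ(-0.970) ≈ 0.166

0.166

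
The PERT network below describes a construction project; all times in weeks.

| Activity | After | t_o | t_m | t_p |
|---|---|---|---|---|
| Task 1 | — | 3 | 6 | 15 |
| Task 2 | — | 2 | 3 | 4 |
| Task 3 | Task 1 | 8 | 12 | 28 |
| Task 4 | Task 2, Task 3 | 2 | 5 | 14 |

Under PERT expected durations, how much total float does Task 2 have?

18 weeks

te_Task 1 = (3 + 4·6 + 15)/6 = 42/6 = 7
te_Task 2 = (2 + 4·3 + 4)/6 = 18/6 = 3
te_Task 3 = (8 + 4·12 + 28)/6 = 84/6 = 14
te_Task 4 = (2 + 4·5 + 14)/6 = 36/6 = 6

Forward pass:
ES_Task 1 = 0; EF_Task 1 = 7
ES_Task 2 = 0; EF_Task 2 = 3
ES_Task 3 = 7; EF_Task 3 = 7+14 = 21
ES_Task 4 = max(EF_Task 2=3, EF_Task 3=21) = 21; EF_Task 4 = 21+6 = 27
Expected project duration μ = 27 weeks. Critical path: Task 1 → Task 3 → Task 4.

Backward pass:
LF_Task 4 = 27; LS_Task 4 = 27−6 = 21
LF_Task 3 = LS_Task 4 = 21; LS_Task 3 = 21−14 = 7
LF_Task 2 = LS_Task 4 = 21; LS_Task 2 = 21−3 = 18
LF_Task 1 = LS_Task 3 = 7; LS_Task 1 = 7−7 = 0
Slack_Task 2 = LS_Task 2 − ES_Task 2 = 18 − 0 = 18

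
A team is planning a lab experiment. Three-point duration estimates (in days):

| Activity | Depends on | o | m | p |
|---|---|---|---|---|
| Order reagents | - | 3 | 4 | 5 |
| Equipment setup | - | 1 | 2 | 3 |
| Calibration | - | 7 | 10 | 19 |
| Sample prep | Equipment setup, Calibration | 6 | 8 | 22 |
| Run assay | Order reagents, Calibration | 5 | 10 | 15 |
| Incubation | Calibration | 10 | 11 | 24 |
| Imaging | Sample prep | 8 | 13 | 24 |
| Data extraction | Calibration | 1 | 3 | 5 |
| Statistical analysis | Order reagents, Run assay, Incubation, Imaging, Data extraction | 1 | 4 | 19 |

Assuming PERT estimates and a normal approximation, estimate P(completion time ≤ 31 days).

te_Order reagents = (3 + 4·4 + 5)/6 = 24/6 = 4; σ²_Order reagents = ((5−3)/6)² = 0.111
te_Equipment setup = (1 + 4·2 + 3)/6 = 12/6 = 2; σ²_Equipment setup = ((3−1)/6)² = 0.111
te_Calibration = (7 + 4·10 + 19)/6 = 66/6 = 11; σ²_Calibration = ((19−7)/6)² = 4.000
te_Sample prep = (6 + 4·8 + 22)/6 = 60/6 = 10; σ²_Sample prep = ((22−6)/6)² = 7.111
te_Run assay = (5 + 4·10 + 15)/6 = 60/6 = 10; σ²_Run assay = ((15−5)/6)² = 2.778
te_Incubation = (10 + 4·11 + 24)/6 = 78/6 = 13; σ²_Incubation = ((24−10)/6)² = 5.444
te_Imaging = (8 + 4·13 + 24)/6 = 84/6 = 14; σ²_Imaging = ((24−8)/6)² = 7.111
te_Data extraction = (1 + 4·3 + 5)/6 = 18/6 = 3; σ²_Data extraction = ((5−1)/6)² = 0.444
te_Statistical analysis = (1 + 4·4 + 19)/6 = 36/6 = 6; σ²_Statistical analysis = ((19−1)/6)² = 9.000

Forward pass:
ES_Order reagents = 0; EF_Order reagents = 4
ES_Equipment setup = 0; EF_Equipment setup = 2
ES_Calibration = 0; EF_Calibration = 11
ES_Sample prep = max(EF_Equipment setup=2, EF_Calibration=11) = 11; EF_Sample prep = 11+10 = 21
ES_Run assay = max(EF_Order reagents=4, EF_Calibration=11) = 11; EF_Run assay = 11+10 = 21
ES_Incubation = 11; EF_Incubation = 11+13 = 24
ES_Imaging = 21; EF_Imaging = 21+14 = 35
ES_Data extraction = 11; EF_Data extraction = 11+3 = 14
ES_Statistical analysis = max(EF_Order reagents=4, EF_Run assay=21, EF_Incubation=24, EF_Imaging=35, EF_Data extraction=14) = 35; EF_Statistical analysis = 35+6 = 41
Expected project duration μ = 41 days. Critical path: Calibration → Sample prep → Imaging → Statistical analysis.

Variance along critical path = 4.000 + 7.111 + 7.111 + 9.000 = 27.222; σ = √27.222 = 5.217 days.
Z = (31 − 41) / 5.217 = -1.917
P(T ≤ 31) = Φ(-1.917) ≈ 0.028

0.028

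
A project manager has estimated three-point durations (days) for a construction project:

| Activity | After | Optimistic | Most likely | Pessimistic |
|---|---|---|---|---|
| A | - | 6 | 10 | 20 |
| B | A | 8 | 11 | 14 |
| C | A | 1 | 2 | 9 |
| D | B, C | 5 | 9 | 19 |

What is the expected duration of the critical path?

32 days

te_A = (6 + 4·10 + 20)/6 = 66/6 = 11
te_B = (8 + 4·11 + 14)/6 = 66/6 = 11
te_C = (1 + 4·2 + 9)/6 = 18/6 = 3
te_D = (5 + 4·9 + 19)/6 = 60/6 = 10

Forward pass:
ES_A = 0; EF_A = 11
ES_B = 11; EF_B = 11+11 = 22
ES_C = 11; EF_C = 11+3 = 14
ES_D = max(EF_B=22, EF_C=14) = 22; EF_D = 22+10 = 32
Expected project duration μ = 32 days. Critical path: A → B → D.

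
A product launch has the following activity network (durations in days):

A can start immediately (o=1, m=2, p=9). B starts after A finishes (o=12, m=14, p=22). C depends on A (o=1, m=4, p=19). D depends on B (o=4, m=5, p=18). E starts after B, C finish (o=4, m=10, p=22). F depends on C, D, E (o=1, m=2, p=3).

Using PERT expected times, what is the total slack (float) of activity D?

4 days

te_A = (1 + 4·2 + 9)/6 = 18/6 = 3
te_B = (12 + 4·14 + 22)/6 = 90/6 = 15
te_C = (1 + 4·4 + 19)/6 = 36/6 = 6
te_D = (4 + 4·5 + 18)/6 = 42/6 = 7
te_E = (4 + 4·10 + 22)/6 = 66/6 = 11
te_F = (1 + 4·2 + 3)/6 = 12/6 = 2

Forward pass:
ES_A = 0; EF_A = 3
ES_B = 3; EF_B = 3+15 = 18
ES_C = 3; EF_C = 3+6 = 9
ES_D = 18; EF_D = 18+7 = 25
ES_E = max(EF_B=18, EF_C=9) = 18; EF_E = 18+11 = 29
ES_F = max(EF_C=9, EF_D=25, EF_E=29) = 29; EF_F = 29+2 = 31
Expected project duration μ = 31 days. Critical path: A → B → E → F.

Backward pass:
LF_F = 31; LS_F = 31−2 = 29
LF_E = LS_F = 29; LS_E = 29−11 = 18
LF_D = LS_F = 29; LS_D = 29−7 = 22
LF_C = min(LS_E=18, LS_F=29) = 18; LS_C = 18−6 = 12
LF_B = min(LS_D=22, LS_E=18) = 18; LS_B = 18−15 = 3
LF_A = min(LS_B=3, LS_C=12) = 3; LS_A = 3−3 = 0
Slack_D = LS_D − ES_D = 22 − 18 = 4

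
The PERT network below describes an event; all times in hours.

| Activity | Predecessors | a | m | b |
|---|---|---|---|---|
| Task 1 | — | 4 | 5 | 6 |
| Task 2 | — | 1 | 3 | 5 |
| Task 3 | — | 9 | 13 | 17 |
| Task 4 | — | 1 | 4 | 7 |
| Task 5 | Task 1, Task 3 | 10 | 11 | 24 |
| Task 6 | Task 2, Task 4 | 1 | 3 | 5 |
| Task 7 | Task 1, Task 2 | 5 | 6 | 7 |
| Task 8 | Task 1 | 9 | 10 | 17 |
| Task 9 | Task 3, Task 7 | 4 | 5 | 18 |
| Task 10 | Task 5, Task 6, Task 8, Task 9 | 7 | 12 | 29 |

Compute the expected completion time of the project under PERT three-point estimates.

40 hours

te_Task 1 = (4 + 4·5 + 6)/6 = 30/6 = 5
te_Task 2 = (1 + 4·3 + 5)/6 = 18/6 = 3
te_Task 3 = (9 + 4·13 + 17)/6 = 78/6 = 13
te_Task 4 = (1 + 4·4 + 7)/6 = 24/6 = 4
te_Task 5 = (10 + 4·11 + 24)/6 = 78/6 = 13
te_Task 6 = (1 + 4·3 + 5)/6 = 18/6 = 3
te_Task 7 = (5 + 4·6 + 7)/6 = 36/6 = 6
te_Task 8 = (9 + 4·10 + 17)/6 = 66/6 = 11
te_Task 9 = (4 + 4·5 + 18)/6 = 42/6 = 7
te_Task 10 = (7 + 4·12 + 29)/6 = 84/6 = 14

Forward pass:
ES_Task 1 = 0; EF_Task 1 = 5
ES_Task 2 = 0; EF_Task 2 = 3
ES_Task 3 = 0; EF_Task 3 = 13
ES_Task 4 = 0; EF_Task 4 = 4
ES_Task 5 = max(EF_Task 1=5, EF_Task 3=13) = 13; EF_Task 5 = 13+13 = 26
ES_Task 6 = max(EF_Task 2=3, EF_Task 4=4) = 4; EF_Task 6 = 4+3 = 7
ES_Task 7 = max(EF_Task 1=5, EF_Task 2=3) = 5; EF_Task 7 = 5+6 = 11
ES_Task 8 = 5; EF_Task 8 = 5+11 = 16
ES_Task 9 = max(EF_Task 3=13, EF_Task 7=11) = 13; EF_Task 9 = 13+7 = 20
ES_Task 10 = max(EF_Task 5=26, EF_Task 6=7, EF_Task 8=16, EF_Task 9=20) = 26; EF_Task 10 = 26+14 = 40
Expected project duration μ = 40 hours. Critical path: Task 3 → Task 5 → Task 10.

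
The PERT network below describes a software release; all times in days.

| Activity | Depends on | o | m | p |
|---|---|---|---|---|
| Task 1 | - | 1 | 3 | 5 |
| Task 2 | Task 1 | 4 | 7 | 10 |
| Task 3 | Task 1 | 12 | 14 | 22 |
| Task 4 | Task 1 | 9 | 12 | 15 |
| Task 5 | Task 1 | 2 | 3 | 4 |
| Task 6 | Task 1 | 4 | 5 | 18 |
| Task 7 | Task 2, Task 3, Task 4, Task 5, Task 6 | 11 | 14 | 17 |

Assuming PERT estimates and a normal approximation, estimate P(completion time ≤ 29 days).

0.072

te_Task 1 = (1 + 4·3 + 5)/6 = 18/6 = 3; σ²_Task 1 = ((5−1)/6)² = 0.444
te_Task 2 = (4 + 4·7 + 10)/6 = 42/6 = 7; σ²_Task 2 = ((10−4)/6)² = 1.000
te_Task 3 = (12 + 4·14 + 22)/6 = 90/6 = 15; σ²_Task 3 = ((22−12)/6)² = 2.778
te_Task 4 = (9 + 4·12 + 15)/6 = 72/6 = 12; σ²_Task 4 = ((15−9)/6)² = 1.000
te_Task 5 = (2 + 4·3 + 4)/6 = 18/6 = 3; σ²_Task 5 = ((4−2)/6)² = 0.111
te_Task 6 = (4 + 4·5 + 18)/6 = 42/6 = 7; σ²_Task 6 = ((18−4)/6)² = 5.444
te_Task 7 = (11 + 4·14 + 17)/6 = 84/6 = 14; σ²_Task 7 = ((17−11)/6)² = 1.000

Forward pass:
ES_Task 1 = 0; EF_Task 1 = 3
ES_Task 2 = 3; EF_Task 2 = 3+7 = 10
ES_Task 3 = 3; EF_Task 3 = 3+15 = 18
ES_Task 4 = 3; EF_Task 4 = 3+12 = 15
ES_Task 5 = 3; EF_Task 5 = 3+3 = 6
ES_Task 6 = 3; EF_Task 6 = 3+7 = 10
ES_Task 7 = max(EF_Task 2=10, EF_Task 3=18, EF_Task 4=15, EF_Task 5=6, EF_Task 6=10) = 18; EF_Task 7 = 18+14 = 32
Expected project duration μ = 32 days. Critical path: Task 1 → Task 3 → Task 7.

Variance along critical path = 0.444 + 2.778 + 1.000 = 4.222; σ = √4.222 = 2.055 days.
Z = (29 − 32) / 2.055 = -1.460
P(T ≤ 29) = Φ(-1.460) ≈ 0.072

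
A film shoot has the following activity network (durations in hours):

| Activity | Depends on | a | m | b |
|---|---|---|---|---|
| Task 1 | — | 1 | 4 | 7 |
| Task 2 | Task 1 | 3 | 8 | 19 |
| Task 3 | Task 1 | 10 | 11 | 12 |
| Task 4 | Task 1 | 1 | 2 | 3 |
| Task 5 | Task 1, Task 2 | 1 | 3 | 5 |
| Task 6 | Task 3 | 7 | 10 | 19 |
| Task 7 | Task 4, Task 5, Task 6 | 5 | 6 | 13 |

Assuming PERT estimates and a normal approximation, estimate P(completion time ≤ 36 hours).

te_Task 1 = (1 + 4·4 + 7)/6 = 24/6 = 4; σ²_Task 1 = ((7−1)/6)² = 1.000
te_Task 2 = (3 + 4·8 + 19)/6 = 54/6 = 9; σ²_Task 2 = ((19−3)/6)² = 7.111
te_Task 3 = (10 + 4·11 + 12)/6 = 66/6 = 11; σ²_Task 3 = ((12−10)/6)² = 0.111
te_Task 4 = (1 + 4·2 + 3)/6 = 12/6 = 2; σ²_Task 4 = ((3−1)/6)² = 0.111
te_Task 5 = (1 + 4·3 + 5)/6 = 18/6 = 3; σ²_Task 5 = ((5−1)/6)² = 0.444
te_Task 6 = (7 + 4·10 + 19)/6 = 66/6 = 11; σ²_Task 6 = ((19−7)/6)² = 4.000
te_Task 7 = (5 + 4·6 + 13)/6 = 42/6 = 7; σ²_Task 7 = ((13−5)/6)² = 1.778

Forward pass:
ES_Task 1 = 0; EF_Task 1 = 4
ES_Task 2 = 4; EF_Task 2 = 4+9 = 13
ES_Task 3 = 4; EF_Task 3 = 4+11 = 15
ES_Task 4 = 4; EF_Task 4 = 4+2 = 6
ES_Task 5 = max(EF_Task 1=4, EF_Task 2=13) = 13; EF_Task 5 = 13+3 = 16
ES_Task 6 = 15; EF_Task 6 = 15+11 = 26
ES_Task 7 = max(EF_Task 4=6, EF_Task 5=16, EF_Task 6=26) = 26; EF_Task 7 = 26+7 = 33
Expected project duration μ = 33 hours. Critical path: Task 1 → Task 3 → Task 6 → Task 7.

Variance along critical path = 1.000 + 0.111 + 4.000 + 1.778 = 6.889; σ = √6.889 = 2.625 hours.
Z = (36 − 33) / 2.625 = 1.143
P(T ≤ 36) = Φ(1.143) ≈ 0.873

0.873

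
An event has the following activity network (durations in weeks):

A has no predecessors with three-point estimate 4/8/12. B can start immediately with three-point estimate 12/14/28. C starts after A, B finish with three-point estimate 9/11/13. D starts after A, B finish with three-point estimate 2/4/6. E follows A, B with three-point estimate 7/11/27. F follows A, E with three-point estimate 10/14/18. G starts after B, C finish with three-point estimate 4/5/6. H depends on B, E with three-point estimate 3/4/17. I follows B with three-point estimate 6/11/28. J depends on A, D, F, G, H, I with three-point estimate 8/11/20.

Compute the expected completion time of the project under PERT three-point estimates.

55 weeks

te_A = (4 + 4·8 + 12)/6 = 48/6 = 8
te_B = (12 + 4·14 + 28)/6 = 96/6 = 16
te_C = (9 + 4·11 + 13)/6 = 66/6 = 11
te_D = (2 + 4·4 + 6)/6 = 24/6 = 4
te_E = (7 + 4·11 + 27)/6 = 78/6 = 13
te_F = (10 + 4·14 + 18)/6 = 84/6 = 14
te_G = (4 + 4·5 + 6)/6 = 30/6 = 5
te_H = (3 + 4·4 + 17)/6 = 36/6 = 6
te_I = (6 + 4·11 + 28)/6 = 78/6 = 13
te_J = (8 + 4·11 + 20)/6 = 72/6 = 12

Forward pass:
ES_A = 0; EF_A = 8
ES_B = 0; EF_B = 16
ES_C = max(EF_A=8, EF_B=16) = 16; EF_C = 16+11 = 27
ES_D = max(EF_A=8, EF_B=16) = 16; EF_D = 16+4 = 20
ES_E = max(EF_A=8, EF_B=16) = 16; EF_E = 16+13 = 29
ES_F = max(EF_A=8, EF_E=29) = 29; EF_F = 29+14 = 43
ES_G = max(EF_B=16, EF_C=27) = 27; EF_G = 27+5 = 32
ES_H = max(EF_B=16, EF_E=29) = 29; EF_H = 29+6 = 35
ES_I = 16; EF_I = 16+13 = 29
ES_J = max(EF_A=8, EF_D=20, EF_F=43, EF_G=32, EF_H=35, EF_I=29) = 43; EF_J = 43+12 = 55
Expected project duration μ = 55 weeks. Critical path: B → E → F → J.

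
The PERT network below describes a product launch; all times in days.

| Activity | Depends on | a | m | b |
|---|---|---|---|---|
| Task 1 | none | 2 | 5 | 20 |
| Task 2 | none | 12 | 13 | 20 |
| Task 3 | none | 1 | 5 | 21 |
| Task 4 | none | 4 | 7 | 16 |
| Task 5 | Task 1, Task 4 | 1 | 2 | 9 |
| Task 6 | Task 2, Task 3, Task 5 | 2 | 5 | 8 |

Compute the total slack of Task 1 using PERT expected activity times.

4 days

te_Task 1 = (2 + 4·5 + 20)/6 = 42/6 = 7
te_Task 2 = (12 + 4·13 + 20)/6 = 84/6 = 14
te_Task 3 = (1 + 4·5 + 21)/6 = 42/6 = 7
te_Task 4 = (4 + 4·7 + 16)/6 = 48/6 = 8
te_Task 5 = (1 + 4·2 + 9)/6 = 18/6 = 3
te_Task 6 = (2 + 4·5 + 8)/6 = 30/6 = 5

Forward pass:
ES_Task 1 = 0; EF_Task 1 = 7
ES_Task 2 = 0; EF_Task 2 = 14
ES_Task 3 = 0; EF_Task 3 = 7
ES_Task 4 = 0; EF_Task 4 = 8
ES_Task 5 = max(EF_Task 1=7, EF_Task 4=8) = 8; EF_Task 5 = 8+3 = 11
ES_Task 6 = max(EF_Task 2=14, EF_Task 3=7, EF_Task 5=11) = 14; EF_Task 6 = 14+5 = 19
Expected project duration μ = 19 days. Critical path: Task 2 → Task 6.

Backward pass:
LF_Task 6 = 19; LS_Task 6 = 19−5 = 14
LF_Task 5 = LS_Task 6 = 14; LS_Task 5 = 14−3 = 11
LF_Task 4 = LS_Task 5 = 11; LS_Task 4 = 11−8 = 3
LF_Task 3 = LS_Task 6 = 14; LS_Task 3 = 14−7 = 7
LF_Task 2 = LS_Task 6 = 14; LS_Task 2 = 14−14 = 0
LF_Task 1 = LS_Task 5 = 11; LS_Task 1 = 11−7 = 4
Slack_Task 1 = LS_Task 1 − ES_Task 1 = 4 − 0 = 4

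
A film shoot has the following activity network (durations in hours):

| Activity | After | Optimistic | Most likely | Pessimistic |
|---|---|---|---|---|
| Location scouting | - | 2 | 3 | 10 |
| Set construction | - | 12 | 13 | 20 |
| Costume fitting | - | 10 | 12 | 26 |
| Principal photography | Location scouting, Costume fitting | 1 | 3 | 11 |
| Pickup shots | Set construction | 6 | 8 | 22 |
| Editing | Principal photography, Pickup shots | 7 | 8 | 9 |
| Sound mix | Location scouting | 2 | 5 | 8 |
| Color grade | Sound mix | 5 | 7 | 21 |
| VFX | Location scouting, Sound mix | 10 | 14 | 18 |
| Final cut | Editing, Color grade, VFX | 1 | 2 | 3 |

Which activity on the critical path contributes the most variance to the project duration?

Pickup shots

te_Location scouting = (2 + 4·3 + 10)/6 = 24/6 = 4; σ²_Location scouting = ((10−2)/6)² = 1.778
te_Set construction = (12 + 4·13 + 20)/6 = 84/6 = 14; σ²_Set construction = ((20−12)/6)² = 1.778
te_Costume fitting = (10 + 4·12 + 26)/6 = 84/6 = 14; σ²_Costume fitting = ((26−10)/6)² = 7.111
te_Principal photography = (1 + 4·3 + 11)/6 = 24/6 = 4; σ²_Principal photography = ((11−1)/6)² = 2.778
te_Pickup shots = (6 + 4·8 + 22)/6 = 60/6 = 10; σ²_Pickup shots = ((22−6)/6)² = 7.111
te_Editing = (7 + 4·8 + 9)/6 = 48/6 = 8; σ²_Editing = ((9−7)/6)² = 0.111
te_Sound mix = (2 + 4·5 + 8)/6 = 30/6 = 5; σ²_Sound mix = ((8−2)/6)² = 1.000
te_Color grade = (5 + 4·7 + 21)/6 = 54/6 = 9; σ²_Color grade = ((21−5)/6)² = 7.111
te_VFX = (10 + 4·14 + 18)/6 = 84/6 = 14; σ²_VFX = ((18−10)/6)² = 1.778
te_Final cut = (1 + 4·2 + 3)/6 = 12/6 = 2; σ²_Final cut = ((3−1)/6)² = 0.111

Forward pass:
ES_Location scouting = 0; EF_Location scouting = 4
ES_Set construction = 0; EF_Set construction = 14
ES_Costume fitting = 0; EF_Costume fitting = 14
ES_Principal photography = max(EF_Location scouting=4, EF_Costume fitting=14) = 14; EF_Principal photography = 14+4 = 18
ES_Pickup shots = 14; EF_Pickup shots = 14+10 = 24
ES_Editing = max(EF_Principal photography=18, EF_Pickup shots=24) = 24; EF_Editing = 24+8 = 32
ES_Sound mix = 4; EF_Sound mix = 4+5 = 9
ES_Color grade = 9; EF_Color grade = 9+9 = 18
ES_VFX = max(EF_Location scouting=4, EF_Sound mix=9) = 9; EF_VFX = 9+14 = 23
ES_Final cut = max(EF_Editing=32, EF_Color grade=18, EF_VFX=23) = 32; EF_Final cut = 32+2 = 34
Expected project duration μ = 34 hours. Critical path: Set construction → Pickup shots → Editing → Final cut.

Variances on critical path: σ²_Set construction=1.778, σ²_Pickup shots=7.111, σ²_Editing=0.111, σ²_Final cut=0.111.
Largest is σ²_Pickup shots = 7.111.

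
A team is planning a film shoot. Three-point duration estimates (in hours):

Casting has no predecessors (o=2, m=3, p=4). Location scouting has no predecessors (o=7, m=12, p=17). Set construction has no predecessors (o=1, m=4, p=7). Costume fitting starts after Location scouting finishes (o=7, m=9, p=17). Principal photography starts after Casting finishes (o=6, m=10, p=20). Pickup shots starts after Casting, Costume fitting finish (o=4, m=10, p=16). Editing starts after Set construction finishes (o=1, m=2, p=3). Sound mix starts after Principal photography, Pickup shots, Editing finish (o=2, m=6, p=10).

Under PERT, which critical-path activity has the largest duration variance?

te_Casting = (2 + 4·3 + 4)/6 = 18/6 = 3; σ²_Casting = ((4−2)/6)² = 0.111
te_Location scouting = (7 + 4·12 + 17)/6 = 72/6 = 12; σ²_Location scouting = ((17−7)/6)² = 2.778
te_Set construction = (1 + 4·4 + 7)/6 = 24/6 = 4; σ²_Set construction = ((7−1)/6)² = 1.000
te_Costume fitting = (7 + 4·9 + 17)/6 = 60/6 = 10; σ²_Costume fitting = ((17−7)/6)² = 2.778
te_Principal photography = (6 + 4·10 + 20)/6 = 66/6 = 11; σ²_Principal photography = ((20−6)/6)² = 5.444
te_Pickup shots = (4 + 4·10 + 16)/6 = 60/6 = 10; σ²_Pickup shots = ((16−4)/6)² = 4.000
te_Editing = (1 + 4·2 + 3)/6 = 12/6 = 2; σ²_Editing = ((3−1)/6)² = 0.111
te_Sound mix = (2 + 4·6 + 10)/6 = 36/6 = 6; σ²_Sound mix = ((10−2)/6)² = 1.778

Forward pass:
ES_Casting = 0; EF_Casting = 3
ES_Location scouting = 0; EF_Location scouting = 12
ES_Set construction = 0; EF_Set construction = 4
ES_Costume fitting = 12; EF_Costume fitting = 12+10 = 22
ES_Principal photography = 3; EF_Principal photography = 3+11 = 14
ES_Pickup shots = max(EF_Casting=3, EF_Costume fitting=22) = 22; EF_Pickup shots = 22+10 = 32
ES_Editing = 4; EF_Editing = 4+2 = 6
ES_Sound mix = max(EF_Principal photography=14, EF_Pickup shots=32, EF_Editing=6) = 32; EF_Sound mix = 32+6 = 38
Expected project duration μ = 38 hours. Critical path: Location scouting → Costume fitting → Pickup shots → Sound mix.

Variances on critical path: σ²_Location scouting=2.778, σ²_Costume fitting=2.778, σ²_Pickup shots=4.000, σ²_Sound mix=1.778.
Largest is σ²_Pickup shots = 4.000.

Pickup shots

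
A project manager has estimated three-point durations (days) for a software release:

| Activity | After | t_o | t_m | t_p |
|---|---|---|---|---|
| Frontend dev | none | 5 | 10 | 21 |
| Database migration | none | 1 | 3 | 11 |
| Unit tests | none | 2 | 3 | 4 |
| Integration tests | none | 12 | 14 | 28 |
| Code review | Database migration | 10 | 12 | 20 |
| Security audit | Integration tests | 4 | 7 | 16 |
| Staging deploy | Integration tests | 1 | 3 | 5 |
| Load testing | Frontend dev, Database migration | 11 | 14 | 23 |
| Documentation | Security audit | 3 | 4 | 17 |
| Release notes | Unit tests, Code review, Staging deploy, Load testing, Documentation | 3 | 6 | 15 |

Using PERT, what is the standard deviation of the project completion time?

te_Frontend dev = (5 + 4·10 + 21)/6 = 66/6 = 11; σ²_Frontend dev = ((21−5)/6)² = 7.111
te_Database migration = (1 + 4·3 + 11)/6 = 24/6 = 4; σ²_Database migration = ((11−1)/6)² = 2.778
te_Unit tests = (2 + 4·3 + 4)/6 = 18/6 = 3; σ²_Unit tests = ((4−2)/6)² = 0.111
te_Integration tests = (12 + 4·14 + 28)/6 = 96/6 = 16; σ²_Integration tests = ((28−12)/6)² = 7.111
te_Code review = (10 + 4·12 + 20)/6 = 78/6 = 13; σ²_Code review = ((20−10)/6)² = 2.778
te_Security audit = (4 + 4·7 + 16)/6 = 48/6 = 8; σ²_Security audit = ((16−4)/6)² = 4.000
te_Staging deploy = (1 + 4·3 + 5)/6 = 18/6 = 3; σ²_Staging deploy = ((5−1)/6)² = 0.444
te_Load testing = (11 + 4·14 + 23)/6 = 90/6 = 15; σ²_Load testing = ((23−11)/6)² = 4.000
te_Documentation = (3 + 4·4 + 17)/6 = 36/6 = 6; σ²_Documentation = ((17−3)/6)² = 5.444
te_Release notes = (3 + 4·6 + 15)/6 = 42/6 = 7; σ²_Release notes = ((15−3)/6)² = 4.000

Forward pass:
ES_Frontend dev = 0; EF_Frontend dev = 11
ES_Database migration = 0; EF_Database migration = 4
ES_Unit tests = 0; EF_Unit tests = 3
ES_Integration tests = 0; EF_Integration tests = 16
ES_Code review = 4; EF_Code review = 4+13 = 17
ES_Security audit = 16; EF_Security audit = 16+8 = 24
ES_Staging deploy = 16; EF_Staging deploy = 16+3 = 19
ES_Load testing = max(EF_Frontend dev=11, EF_Database migration=4) = 11; EF_Load testing = 11+15 = 26
ES_Documentation = 24; EF_Documentation = 24+6 = 30
ES_Release notes = max(EF_Unit tests=3, EF_Code review=17, EF_Staging deploy=19, EF_Load testing=26, EF_Documentation=30) = 30; EF_Release notes = 30+7 = 37
Expected project duration μ = 37 days. Critical path: Integration tests → Security audit → Documentation → Release notes.

Variance along critical path = 7.111 + 4.000 + 5.444 + 4.000 = 20.556
σ = √20.556 = 4.534 days

4.53 days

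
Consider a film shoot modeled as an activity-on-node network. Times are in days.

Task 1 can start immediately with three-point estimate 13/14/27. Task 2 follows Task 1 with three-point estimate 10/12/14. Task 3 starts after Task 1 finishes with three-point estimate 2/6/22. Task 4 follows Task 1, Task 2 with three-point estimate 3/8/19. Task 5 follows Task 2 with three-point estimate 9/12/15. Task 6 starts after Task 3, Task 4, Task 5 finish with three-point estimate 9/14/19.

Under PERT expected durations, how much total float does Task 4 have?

3 days

te_Task 1 = (13 + 4·14 + 27)/6 = 96/6 = 16
te_Task 2 = (10 + 4·12 + 14)/6 = 72/6 = 12
te_Task 3 = (2 + 4·6 + 22)/6 = 48/6 = 8
te_Task 4 = (3 + 4·8 + 19)/6 = 54/6 = 9
te_Task 5 = (9 + 4·12 + 15)/6 = 72/6 = 12
te_Task 6 = (9 + 4·14 + 19)/6 = 84/6 = 14

Forward pass:
ES_Task 1 = 0; EF_Task 1 = 16
ES_Task 2 = 16; EF_Task 2 = 16+12 = 28
ES_Task 3 = 16; EF_Task 3 = 16+8 = 24
ES_Task 4 = max(EF_Task 1=16, EF_Task 2=28) = 28; EF_Task 4 = 28+9 = 37
ES_Task 5 = 28; EF_Task 5 = 28+12 = 40
ES_Task 6 = max(EF_Task 3=24, EF_Task 4=37, EF_Task 5=40) = 40; EF_Task 6 = 40+14 = 54
Expected project duration μ = 54 days. Critical path: Task 1 → Task 2 → Task 5 → Task 6.

Backward pass:
LF_Task 6 = 54; LS_Task 6 = 54−14 = 40
LF_Task 5 = LS_Task 6 = 40; LS_Task 5 = 40−12 = 28
LF_Task 4 = LS_Task 6 = 40; LS_Task 4 = 40−9 = 31
LF_Task 3 = LS_Task 6 = 40; LS_Task 3 = 40−8 = 32
LF_Task 2 = min(LS_Task 4=31, LS_Task 5=28) = 28; LS_Task 2 = 28−12 = 16
LF_Task 1 = min(LS_Task 2=16, LS_Task 3=32, LS_Task 4=31) = 16; LS_Task 1 = 16−16 = 0
Slack_Task 4 = LS_Task 4 − ES_Task 4 = 31 − 28 = 3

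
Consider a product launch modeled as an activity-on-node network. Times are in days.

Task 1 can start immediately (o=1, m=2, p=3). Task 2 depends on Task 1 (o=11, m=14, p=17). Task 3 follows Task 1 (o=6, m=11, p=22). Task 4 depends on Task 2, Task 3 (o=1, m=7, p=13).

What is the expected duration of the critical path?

23 days

te_Task 1 = (1 + 4·2 + 3)/6 = 12/6 = 2
te_Task 2 = (11 + 4·14 + 17)/6 = 84/6 = 14
te_Task 3 = (6 + 4·11 + 22)/6 = 72/6 = 12
te_Task 4 = (1 + 4·7 + 13)/6 = 42/6 = 7

Forward pass:
ES_Task 1 = 0; EF_Task 1 = 2
ES_Task 2 = 2; EF_Task 2 = 2+14 = 16
ES_Task 3 = 2; EF_Task 3 = 2+12 = 14
ES_Task 4 = max(EF_Task 2=16, EF_Task 3=14) = 16; EF_Task 4 = 16+7 = 23
Expected project duration μ = 23 days. Critical path: Task 1 → Task 2 → Task 4.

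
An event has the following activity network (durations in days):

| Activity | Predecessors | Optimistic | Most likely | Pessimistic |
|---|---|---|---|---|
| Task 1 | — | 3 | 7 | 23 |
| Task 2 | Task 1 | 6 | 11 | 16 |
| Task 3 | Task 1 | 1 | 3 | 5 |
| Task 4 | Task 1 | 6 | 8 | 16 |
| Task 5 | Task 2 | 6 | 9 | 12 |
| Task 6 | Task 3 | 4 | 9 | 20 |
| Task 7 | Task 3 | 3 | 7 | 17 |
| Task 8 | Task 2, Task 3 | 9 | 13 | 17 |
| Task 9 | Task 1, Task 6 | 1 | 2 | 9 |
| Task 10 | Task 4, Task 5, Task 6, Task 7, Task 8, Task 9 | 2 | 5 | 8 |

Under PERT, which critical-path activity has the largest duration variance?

Task 1

te_Task 1 = (3 + 4·7 + 23)/6 = 54/6 = 9; σ²_Task 1 = ((23−3)/6)² = 11.111
te_Task 2 = (6 + 4·11 + 16)/6 = 66/6 = 11; σ²_Task 2 = ((16−6)/6)² = 2.778
te_Task 3 = (1 + 4·3 + 5)/6 = 18/6 = 3; σ²_Task 3 = ((5−1)/6)² = 0.444
te_Task 4 = (6 + 4·8 + 16)/6 = 54/6 = 9; σ²_Task 4 = ((16−6)/6)² = 2.778
te_Task 5 = (6 + 4·9 + 12)/6 = 54/6 = 9; σ²_Task 5 = ((12−6)/6)² = 1.000
te_Task 6 = (4 + 4·9 + 20)/6 = 60/6 = 10; σ²_Task 6 = ((20−4)/6)² = 7.111
te_Task 7 = (3 + 4·7 + 17)/6 = 48/6 = 8; σ²_Task 7 = ((17−3)/6)² = 5.444
te_Task 8 = (9 + 4·13 + 17)/6 = 78/6 = 13; σ²_Task 8 = ((17−9)/6)² = 1.778
te_Task 9 = (1 + 4·2 + 9)/6 = 18/6 = 3; σ²_Task 9 = ((9−1)/6)² = 1.778
te_Task 10 = (2 + 4·5 + 8)/6 = 30/6 = 5; σ²_Task 10 = ((8−2)/6)² = 1.000

Forward pass:
ES_Task 1 = 0; EF_Task 1 = 9
ES_Task 2 = 9; EF_Task 2 = 9+11 = 20
ES_Task 3 = 9; EF_Task 3 = 9+3 = 12
ES_Task 4 = 9; EF_Task 4 = 9+9 = 18
ES_Task 5 = 20; EF_Task 5 = 20+9 = 29
ES_Task 6 = 12; EF_Task 6 = 12+10 = 22
ES_Task 7 = 12; EF_Task 7 = 12+8 = 20
ES_Task 8 = max(EF_Task 2=20, EF_Task 3=12) = 20; EF_Task 8 = 20+13 = 33
ES_Task 9 = max(EF_Task 1=9, EF_Task 6=22) = 22; EF_Task 9 = 22+3 = 25
ES_Task 10 = max(EF_Task 4=18, EF_Task 5=29, EF_Task 6=22, EF_Task 7=20, EF_Task 8=33, EF_Task 9=25) = 33; EF_Task 10 = 33+5 = 38
Expected project duration μ = 38 days. Critical path: Task 1 → Task 2 → Task 8 → Task 10.

Variances on critical path: σ²_Task 1=11.111, σ²_Task 2=2.778, σ²_Task 8=1.778, σ²_Task 10=1.000.
Largest is σ²_Task 1 = 11.111.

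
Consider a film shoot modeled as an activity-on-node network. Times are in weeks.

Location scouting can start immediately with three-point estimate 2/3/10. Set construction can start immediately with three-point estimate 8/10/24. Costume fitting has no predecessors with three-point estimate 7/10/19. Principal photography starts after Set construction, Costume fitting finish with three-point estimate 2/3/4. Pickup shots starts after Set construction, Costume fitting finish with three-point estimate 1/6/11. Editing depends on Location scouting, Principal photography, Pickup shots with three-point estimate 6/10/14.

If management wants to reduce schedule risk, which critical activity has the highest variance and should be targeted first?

te_Location scouting = (2 + 4·3 + 10)/6 = 24/6 = 4; σ²_Location scouting = ((10−2)/6)² = 1.778
te_Set construction = (8 + 4·10 + 24)/6 = 72/6 = 12; σ²_Set construction = ((24−8)/6)² = 7.111
te_Costume fitting = (7 + 4·10 + 19)/6 = 66/6 = 11; σ²_Costume fitting = ((19−7)/6)² = 4.000
te_Principal photography = (2 + 4·3 + 4)/6 = 18/6 = 3; σ²_Principal photography = ((4−2)/6)² = 0.111
te_Pickup shots = (1 + 4·6 + 11)/6 = 36/6 = 6; σ²_Pickup shots = ((11−1)/6)² = 2.778
te_Editing = (6 + 4·10 + 14)/6 = 60/6 = 10; σ²_Editing = ((14−6)/6)² = 1.778

Forward pass:
ES_Location scouting = 0; EF_Location scouting = 4
ES_Set construction = 0; EF_Set construction = 12
ES_Costume fitting = 0; EF_Costume fitting = 11
ES_Principal photography = max(EF_Set construction=12, EF_Costume fitting=11) = 12; EF_Principal photography = 12+3 = 15
ES_Pickup shots = max(EF_Set construction=12, EF_Costume fitting=11) = 12; EF_Pickup shots = 12+6 = 18
ES_Editing = max(EF_Location scouting=4, EF_Principal photography=15, EF_Pickup shots=18) = 18; EF_Editing = 18+10 = 28
Expected project duration μ = 28 weeks. Critical path: Set construction → Pickup shots → Editing.

Variances on critical path: σ²_Set construction=7.111, σ²_Pickup shots=2.778, σ²_Editing=1.778.
Largest is σ²_Set construction = 7.111.

Set construction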